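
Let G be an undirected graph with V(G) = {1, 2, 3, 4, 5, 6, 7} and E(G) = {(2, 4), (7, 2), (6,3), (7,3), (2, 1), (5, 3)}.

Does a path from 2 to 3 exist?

Explore from 2.
Distance 1: reach 1, 4, 7.
Distance 2: reach 3.
Found 3.

Yes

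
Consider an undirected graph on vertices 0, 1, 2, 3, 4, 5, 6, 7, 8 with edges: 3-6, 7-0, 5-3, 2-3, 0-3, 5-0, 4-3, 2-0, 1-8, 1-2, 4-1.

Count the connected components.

From 0: component {0, 1, 2, 3, 4, 5, 6, 7, 8}.
That's 1 component.

1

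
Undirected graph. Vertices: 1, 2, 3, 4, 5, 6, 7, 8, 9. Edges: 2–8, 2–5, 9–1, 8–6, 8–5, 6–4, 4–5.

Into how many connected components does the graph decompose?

From 1: component {1, 9}.
From 2: component {2, 4, 5, 6, 8}.
From 3: component {3}.
From 7: component {7}.
That's 4 components.

4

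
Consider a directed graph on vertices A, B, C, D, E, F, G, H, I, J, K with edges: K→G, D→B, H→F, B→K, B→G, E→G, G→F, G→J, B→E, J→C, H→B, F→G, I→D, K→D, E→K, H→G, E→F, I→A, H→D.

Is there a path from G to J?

Explore from G.
Distance 1: reach F, J.
Found J.

Yes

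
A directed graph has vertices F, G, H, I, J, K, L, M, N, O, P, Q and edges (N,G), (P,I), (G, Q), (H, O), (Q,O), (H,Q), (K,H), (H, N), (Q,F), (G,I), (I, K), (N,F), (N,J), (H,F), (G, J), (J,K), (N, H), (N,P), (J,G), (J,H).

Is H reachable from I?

Yes

Explore from I.
Distance 1: reach K.
Distance 2: reach H.
Found H.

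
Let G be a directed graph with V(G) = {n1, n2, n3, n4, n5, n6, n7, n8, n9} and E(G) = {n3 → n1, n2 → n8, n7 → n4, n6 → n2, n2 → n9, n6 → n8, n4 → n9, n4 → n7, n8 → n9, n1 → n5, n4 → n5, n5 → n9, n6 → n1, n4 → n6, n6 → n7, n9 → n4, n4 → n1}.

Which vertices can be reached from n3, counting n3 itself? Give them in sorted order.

n1, n2, n3, n4, n5, n6, n7, n8, n9

Start at n3.
Its neighbours: n1.
Then their neighbours: n5.
Then next layer: n9.
Then next layer: n4.
Then next layer: n6, n7.
Then next layer: n2, n8.
Every vertex is now reached.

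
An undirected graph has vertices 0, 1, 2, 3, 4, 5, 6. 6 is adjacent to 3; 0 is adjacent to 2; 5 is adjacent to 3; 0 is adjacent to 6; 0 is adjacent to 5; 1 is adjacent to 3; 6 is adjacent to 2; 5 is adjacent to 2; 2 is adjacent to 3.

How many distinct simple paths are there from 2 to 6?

2–0–5–3–6
2–0–6
2–3–5–0–6
2–3–6
2–5–0–6
2–5–3–6
2–6

7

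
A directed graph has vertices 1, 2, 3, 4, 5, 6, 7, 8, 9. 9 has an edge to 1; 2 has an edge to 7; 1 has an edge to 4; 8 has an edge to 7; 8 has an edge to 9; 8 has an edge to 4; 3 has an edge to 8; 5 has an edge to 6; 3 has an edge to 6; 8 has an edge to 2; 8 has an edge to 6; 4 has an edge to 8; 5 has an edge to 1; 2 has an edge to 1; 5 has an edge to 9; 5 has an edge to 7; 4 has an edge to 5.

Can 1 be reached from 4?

Explore from 4.
Distance 1: reach 5, 8.
Distance 2: reach 1, 2, 6, 7, 9.
Found 1.

Yes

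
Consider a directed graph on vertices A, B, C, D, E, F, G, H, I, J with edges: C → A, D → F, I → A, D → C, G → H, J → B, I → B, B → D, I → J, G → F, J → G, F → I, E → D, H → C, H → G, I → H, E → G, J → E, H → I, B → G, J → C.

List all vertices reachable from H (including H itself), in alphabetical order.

A, B, C, D, E, F, G, H, I, J

Start at H.
Its neighbours: C, G, I.
Then their neighbours: A, B, F, J.
Then next layer: D, E.
Every vertex is now reached.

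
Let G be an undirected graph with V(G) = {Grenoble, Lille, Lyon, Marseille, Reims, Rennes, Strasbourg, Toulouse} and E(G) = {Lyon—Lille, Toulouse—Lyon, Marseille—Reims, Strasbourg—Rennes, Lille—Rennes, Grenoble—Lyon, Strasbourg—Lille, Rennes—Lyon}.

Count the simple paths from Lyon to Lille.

Lyon–Lille
Lyon–Rennes–Lille
Lyon–Rennes–Strasbourg–Lille

3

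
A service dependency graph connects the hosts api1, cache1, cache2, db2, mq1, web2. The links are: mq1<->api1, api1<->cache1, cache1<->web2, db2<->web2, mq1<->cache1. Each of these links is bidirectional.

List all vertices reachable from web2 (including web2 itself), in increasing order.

api1, cache1, db2, mq1, web2

Start at web2.
Its neighbours: cache1, db2.
Then their neighbours: api1, mq1.
Nothing further is reachable.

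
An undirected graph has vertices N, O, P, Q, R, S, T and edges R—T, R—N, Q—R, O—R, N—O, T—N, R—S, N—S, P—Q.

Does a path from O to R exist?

Explore from O.
Distance 1: reach N, R.
Found R.

Yes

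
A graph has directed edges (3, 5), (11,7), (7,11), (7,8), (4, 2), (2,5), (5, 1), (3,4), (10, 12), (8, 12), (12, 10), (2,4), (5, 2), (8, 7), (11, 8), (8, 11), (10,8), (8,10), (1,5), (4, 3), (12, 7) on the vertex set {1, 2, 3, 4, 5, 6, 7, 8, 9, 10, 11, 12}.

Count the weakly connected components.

4

From 1: component {1, 2, 3, 4, 5}.
From 6: component {6}.
From 7: component {7, 8, 10, 11, 12}.
From 9: component {9}.
That's 4 components.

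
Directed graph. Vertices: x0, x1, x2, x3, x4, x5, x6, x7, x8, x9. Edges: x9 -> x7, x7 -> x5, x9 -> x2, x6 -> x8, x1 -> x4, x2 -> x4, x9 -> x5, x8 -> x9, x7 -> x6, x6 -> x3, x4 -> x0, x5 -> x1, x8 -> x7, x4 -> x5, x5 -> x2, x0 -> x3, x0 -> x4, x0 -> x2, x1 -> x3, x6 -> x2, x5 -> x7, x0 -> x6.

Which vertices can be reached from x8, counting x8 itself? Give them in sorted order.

x0, x1, x2, x3, x4, x5, x6, x7, x8, x9

Start at x8.
Its neighbours: x7, x9.
Then their neighbours: x2, x5, x6.
Then next layer: x1, x3, x4.
Then next layer: x0.
Every vertex is now reached.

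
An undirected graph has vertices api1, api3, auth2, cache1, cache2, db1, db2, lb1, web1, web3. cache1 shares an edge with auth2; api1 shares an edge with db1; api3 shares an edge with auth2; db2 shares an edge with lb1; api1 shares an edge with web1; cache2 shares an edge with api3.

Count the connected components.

From api1: component {api1, db1, web1}.
From api3: component {api3, auth2, cache1, cache2}.
From db2: component {db2, lb1}.
From web3: component {web3}.
That's 4 components.

4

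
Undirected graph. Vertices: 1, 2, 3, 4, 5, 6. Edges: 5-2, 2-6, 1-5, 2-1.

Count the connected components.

3

From 1: component {1, 2, 5, 6}.
From 3: component {3}.
From 4: component {4}.
That's 3 components.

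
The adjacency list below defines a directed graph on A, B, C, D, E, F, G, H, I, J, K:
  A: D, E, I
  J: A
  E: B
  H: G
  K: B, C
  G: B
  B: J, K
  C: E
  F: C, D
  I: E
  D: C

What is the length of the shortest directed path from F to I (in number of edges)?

Distance 0: F.
Distance 1: C, D.
Distance 2: E.
Distance 3: B.
Distance 4: J, K.
Distance 5: A.
Distance 6: I — contains I.

6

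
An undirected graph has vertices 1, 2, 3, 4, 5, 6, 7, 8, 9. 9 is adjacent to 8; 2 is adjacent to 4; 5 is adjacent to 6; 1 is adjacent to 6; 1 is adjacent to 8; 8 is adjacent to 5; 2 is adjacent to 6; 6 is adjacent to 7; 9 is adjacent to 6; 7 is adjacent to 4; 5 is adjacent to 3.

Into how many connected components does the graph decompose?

From 1: component {1, 2, 3, 4, 5, 6, 7, 8, 9}.
That's 1 component.

1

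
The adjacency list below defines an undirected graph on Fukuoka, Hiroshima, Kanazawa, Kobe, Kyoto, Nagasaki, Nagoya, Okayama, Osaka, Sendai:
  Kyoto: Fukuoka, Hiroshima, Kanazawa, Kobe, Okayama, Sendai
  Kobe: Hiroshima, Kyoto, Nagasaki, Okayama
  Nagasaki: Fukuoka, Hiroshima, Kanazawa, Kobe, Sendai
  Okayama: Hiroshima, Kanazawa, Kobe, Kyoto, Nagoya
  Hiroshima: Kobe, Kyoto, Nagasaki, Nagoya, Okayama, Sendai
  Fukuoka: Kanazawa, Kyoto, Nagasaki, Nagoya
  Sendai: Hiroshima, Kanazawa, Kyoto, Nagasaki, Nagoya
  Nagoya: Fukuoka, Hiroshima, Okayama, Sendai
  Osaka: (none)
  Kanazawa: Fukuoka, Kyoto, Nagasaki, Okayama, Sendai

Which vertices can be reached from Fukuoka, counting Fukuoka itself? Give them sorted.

Start at Fukuoka.
Its neighbours: Kanazawa, Kyoto, Nagasaki, Nagoya.
Then their neighbours: Hiroshima, Kobe, Okayama, Sendai.
Nothing further is reachable.

Fukuoka, Hiroshima, Kanazawa, Kobe, Kyoto, Nagasaki, Nagoya, Okayama, Sendai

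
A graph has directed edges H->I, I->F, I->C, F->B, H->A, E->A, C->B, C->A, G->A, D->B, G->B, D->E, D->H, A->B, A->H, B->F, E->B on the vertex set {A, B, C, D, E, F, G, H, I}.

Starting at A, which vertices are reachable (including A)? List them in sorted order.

Start at A.
Its neighbours: B, H.
Then their neighbours: F, I.
Then next layer: C.
Nothing further is reachable.

A, B, C, F, H, I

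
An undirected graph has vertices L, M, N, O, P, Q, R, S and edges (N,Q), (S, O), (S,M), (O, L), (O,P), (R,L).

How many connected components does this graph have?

2

From L: component {L, M, O, P, R, S}.
From N: component {N, Q}.
That's 2 components.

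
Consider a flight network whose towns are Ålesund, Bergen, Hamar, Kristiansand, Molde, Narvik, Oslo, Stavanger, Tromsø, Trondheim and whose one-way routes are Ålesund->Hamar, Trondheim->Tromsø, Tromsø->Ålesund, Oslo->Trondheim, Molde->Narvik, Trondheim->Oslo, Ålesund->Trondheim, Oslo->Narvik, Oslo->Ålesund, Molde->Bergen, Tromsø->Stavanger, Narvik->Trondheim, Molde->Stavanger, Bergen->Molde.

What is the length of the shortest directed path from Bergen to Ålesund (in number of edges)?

5

Distance 0: Bergen.
Distance 1: Molde.
Distance 2: Narvik, Stavanger.
Distance 3: Trondheim.
Distance 4: Oslo, Tromsø.
Distance 5: Ålesund — contains Ålesund.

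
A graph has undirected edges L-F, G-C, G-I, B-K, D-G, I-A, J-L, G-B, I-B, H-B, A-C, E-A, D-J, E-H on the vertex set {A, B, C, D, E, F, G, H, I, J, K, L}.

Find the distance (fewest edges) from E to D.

Distance 0: E.
Distance 1: A, H.
Distance 2: B, C, I.
Distance 3: G, K.
Distance 4: D — contains D.

4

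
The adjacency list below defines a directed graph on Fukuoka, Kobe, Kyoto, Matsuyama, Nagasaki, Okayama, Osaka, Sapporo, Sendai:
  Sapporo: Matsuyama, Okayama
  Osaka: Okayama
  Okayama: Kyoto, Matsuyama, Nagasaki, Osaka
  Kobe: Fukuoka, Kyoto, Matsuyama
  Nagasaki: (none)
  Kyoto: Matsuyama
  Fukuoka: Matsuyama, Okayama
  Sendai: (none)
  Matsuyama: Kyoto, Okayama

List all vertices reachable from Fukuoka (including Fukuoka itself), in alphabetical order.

Start at Fukuoka.
Its neighbours: Matsuyama, Okayama.
Then their neighbours: Kyoto, Nagasaki, Osaka.
Nothing further is reachable.

Fukuoka, Kyoto, Matsuyama, Nagasaki, Okayama, Osaka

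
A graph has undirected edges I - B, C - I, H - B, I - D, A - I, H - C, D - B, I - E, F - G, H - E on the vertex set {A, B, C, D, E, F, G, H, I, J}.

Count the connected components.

3

From A: component {A, B, C, D, E, H, I}.
From F: component {F, G}.
From J: component {J}.
That's 3 components.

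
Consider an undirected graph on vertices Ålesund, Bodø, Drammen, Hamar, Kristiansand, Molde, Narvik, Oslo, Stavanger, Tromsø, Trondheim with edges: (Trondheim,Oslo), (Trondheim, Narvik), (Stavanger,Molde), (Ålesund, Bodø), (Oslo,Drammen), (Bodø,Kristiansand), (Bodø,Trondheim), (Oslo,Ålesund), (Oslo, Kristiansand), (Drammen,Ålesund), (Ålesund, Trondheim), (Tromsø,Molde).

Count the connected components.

3

From Ålesund: component {Ålesund, Bodø, Drammen, Kristiansand, Narvik, Oslo, Trondheim}.
From Hamar: component {Hamar}.
From Molde: component {Molde, Stavanger, Tromsø}.
That's 3 components.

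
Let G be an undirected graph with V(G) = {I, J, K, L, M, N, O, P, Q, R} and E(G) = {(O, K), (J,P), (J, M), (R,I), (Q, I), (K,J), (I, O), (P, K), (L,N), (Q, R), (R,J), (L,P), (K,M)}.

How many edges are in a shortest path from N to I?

Distance 0: N.
Distance 1: L.
Distance 2: P.
Distance 3: J, K.
Distance 4: M, O, R.
Distance 5: I, Q — contains I.

5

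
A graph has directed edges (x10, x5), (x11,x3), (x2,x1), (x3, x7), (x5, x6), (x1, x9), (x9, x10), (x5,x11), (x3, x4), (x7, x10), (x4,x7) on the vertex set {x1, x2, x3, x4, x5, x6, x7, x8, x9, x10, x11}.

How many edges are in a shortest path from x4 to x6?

4

Distance 0: x4.
Distance 1: x7.
Distance 2: x10.
Distance 3: x5.
Distance 4: x6, x11 — contains x6.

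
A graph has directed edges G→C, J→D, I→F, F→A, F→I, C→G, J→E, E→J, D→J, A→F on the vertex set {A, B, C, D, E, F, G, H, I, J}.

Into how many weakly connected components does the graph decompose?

5

From A: component {A, F, I}.
From B: component {B}.
From C: component {C, G}.
From D: component {D, E, J}.
From H: component {H}.
That's 5 components.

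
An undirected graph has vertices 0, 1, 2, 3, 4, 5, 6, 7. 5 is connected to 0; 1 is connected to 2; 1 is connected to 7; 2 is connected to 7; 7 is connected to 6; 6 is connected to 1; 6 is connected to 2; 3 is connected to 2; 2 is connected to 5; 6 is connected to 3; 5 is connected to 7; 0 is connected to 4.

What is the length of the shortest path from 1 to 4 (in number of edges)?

4

Distance 0: 1.
Distance 1: 2, 6, 7.
Distance 2: 3, 5.
Distance 3: 0.
Distance 4: 4 — contains 4.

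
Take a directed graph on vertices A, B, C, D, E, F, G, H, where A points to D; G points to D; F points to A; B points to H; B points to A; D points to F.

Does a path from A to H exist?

Explore from A.
Distance 1: reach D.
Distance 2: reach F.
The search from A is exhausted; no directed path reaches H.

No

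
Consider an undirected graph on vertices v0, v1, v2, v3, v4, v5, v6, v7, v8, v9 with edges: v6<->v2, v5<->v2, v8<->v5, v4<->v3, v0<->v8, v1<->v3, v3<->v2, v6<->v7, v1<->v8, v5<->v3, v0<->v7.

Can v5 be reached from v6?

Explore from v6.
Distance 1: reach v2, v7.
Distance 2: reach v0, v3, v5.
Found v5.

Yes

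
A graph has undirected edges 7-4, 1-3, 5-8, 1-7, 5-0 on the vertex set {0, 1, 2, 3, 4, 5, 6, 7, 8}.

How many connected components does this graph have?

From 0: component {0, 5, 8}.
From 1: component {1, 3, 4, 7}.
From 2: component {2}.
From 6: component {6}.
That's 4 components.

4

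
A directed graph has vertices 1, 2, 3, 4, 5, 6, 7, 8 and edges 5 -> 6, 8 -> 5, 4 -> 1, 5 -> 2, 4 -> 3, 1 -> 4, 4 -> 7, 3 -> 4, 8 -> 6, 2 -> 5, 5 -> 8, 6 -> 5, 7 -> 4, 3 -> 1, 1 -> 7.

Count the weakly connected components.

From 1: component {1, 3, 4, 7}.
From 2: component {2, 5, 6, 8}.
That's 2 components.

2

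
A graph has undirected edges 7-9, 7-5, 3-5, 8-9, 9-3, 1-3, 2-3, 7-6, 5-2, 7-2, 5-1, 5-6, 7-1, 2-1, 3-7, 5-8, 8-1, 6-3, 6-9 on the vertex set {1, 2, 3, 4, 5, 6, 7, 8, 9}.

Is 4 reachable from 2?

No

Explore from 2.
Distance 1: reach 1, 3, 5, 7.
Distance 2: reach 6, 8, 9.
The search is exhausted without reaching 4; it lies in a different component.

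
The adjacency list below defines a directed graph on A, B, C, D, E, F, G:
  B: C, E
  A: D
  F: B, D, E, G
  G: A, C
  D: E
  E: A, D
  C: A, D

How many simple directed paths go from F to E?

8

F→B→C→A→D→E
F→B→C→D→E
F→B→E
F→D→E
F→E
F→G→A→D→E
F→G→C→A→D→E
F→G→C→D→E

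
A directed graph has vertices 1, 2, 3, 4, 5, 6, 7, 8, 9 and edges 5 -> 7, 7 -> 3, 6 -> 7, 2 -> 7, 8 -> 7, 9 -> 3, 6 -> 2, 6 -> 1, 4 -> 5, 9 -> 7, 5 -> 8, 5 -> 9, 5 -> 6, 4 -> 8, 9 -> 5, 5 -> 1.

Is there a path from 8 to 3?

Explore from 8.
Distance 1: reach 7.
Distance 2: reach 3.
Found 3.

Yes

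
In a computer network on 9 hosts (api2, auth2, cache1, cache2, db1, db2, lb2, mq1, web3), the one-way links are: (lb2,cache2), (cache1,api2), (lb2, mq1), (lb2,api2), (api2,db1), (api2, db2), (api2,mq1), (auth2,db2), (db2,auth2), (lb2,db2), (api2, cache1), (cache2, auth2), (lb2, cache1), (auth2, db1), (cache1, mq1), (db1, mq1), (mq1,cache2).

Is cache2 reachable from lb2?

Yes

Explore from lb2.
Distance 1: reach api2, cache1, cache2, db2, mq1.
Found cache2.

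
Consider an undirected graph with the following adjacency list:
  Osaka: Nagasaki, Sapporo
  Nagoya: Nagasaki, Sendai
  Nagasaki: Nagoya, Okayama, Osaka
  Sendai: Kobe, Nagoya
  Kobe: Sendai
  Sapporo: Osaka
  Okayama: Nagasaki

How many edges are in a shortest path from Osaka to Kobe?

Distance 0: Osaka.
Distance 1: Nagasaki, Sapporo.
Distance 2: Nagoya, Okayama.
Distance 3: Sendai.
Distance 4: Kobe — contains Kobe.

4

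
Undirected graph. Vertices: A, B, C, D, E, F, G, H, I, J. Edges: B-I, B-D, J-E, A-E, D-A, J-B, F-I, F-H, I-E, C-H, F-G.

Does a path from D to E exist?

Explore from D.
Distance 1: reach A, B.
Distance 2: reach E, I, J.
Found E.

Yes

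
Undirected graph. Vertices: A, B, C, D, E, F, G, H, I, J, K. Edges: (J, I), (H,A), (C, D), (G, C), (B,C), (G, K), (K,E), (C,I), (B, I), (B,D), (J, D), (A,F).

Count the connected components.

From A: component {A, F, H}.
From B: component {B, C, D, E, G, I, J, K}.
That's 2 components.

2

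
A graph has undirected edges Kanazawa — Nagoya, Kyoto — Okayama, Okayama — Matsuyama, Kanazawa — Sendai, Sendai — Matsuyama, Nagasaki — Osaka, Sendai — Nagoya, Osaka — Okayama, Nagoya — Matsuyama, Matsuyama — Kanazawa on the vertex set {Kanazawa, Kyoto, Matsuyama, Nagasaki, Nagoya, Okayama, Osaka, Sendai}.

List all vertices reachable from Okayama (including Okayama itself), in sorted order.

Kanazawa, Kyoto, Matsuyama, Nagasaki, Nagoya, Okayama, Osaka, Sendai

Start at Okayama.
Its neighbours: Kyoto, Matsuyama, Osaka.
Then their neighbours: Kanazawa, Nagasaki, Nagoya, Sendai.
Every vertex is now reached.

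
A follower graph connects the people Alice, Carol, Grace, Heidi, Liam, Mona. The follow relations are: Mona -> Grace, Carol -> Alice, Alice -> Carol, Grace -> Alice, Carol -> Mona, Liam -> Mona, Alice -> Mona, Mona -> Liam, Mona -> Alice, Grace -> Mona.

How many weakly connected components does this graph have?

2

From Alice: component {Alice, Carol, Grace, Liam, Mona}.
From Heidi: component {Heidi}.
That's 2 components.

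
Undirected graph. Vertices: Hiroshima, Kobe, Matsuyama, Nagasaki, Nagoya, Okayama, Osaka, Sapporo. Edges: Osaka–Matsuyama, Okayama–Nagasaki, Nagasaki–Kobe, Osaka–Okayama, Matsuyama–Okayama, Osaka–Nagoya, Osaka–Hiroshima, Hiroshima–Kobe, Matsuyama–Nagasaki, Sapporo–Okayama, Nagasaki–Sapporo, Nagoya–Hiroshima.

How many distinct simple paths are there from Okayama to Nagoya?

15

Okayama–Matsuyama–Nagasaki–Kobe–Hiroshima–Nagoya
Okayama–Matsuyama–Nagasaki–Kobe–Hiroshima–Osaka–Nagoya
Okayama–Matsuyama–Osaka–Hiroshima–Nagoya
Okayama–Matsuyama–Osaka–Nagoya
Okayama–Nagasaki–Kobe–Hiroshima–Nagoya
Okayama–Nagasaki–Kobe–Hiroshima–Osaka–Nagoya
Okayama–Nagasaki–Matsuyama–Osaka–Hiroshima–Nagoya
Okayama–Nagasaki–Matsuyama–Osaka–Nagoya
Okayama–Osaka–Hiroshima–Nagoya
Okayama–Osaka–Matsuyama–Nagasaki–Kobe–Hiroshima–Nagoya
Okayama–Osaka–Nagoya
Okayama–Sapporo–Nagasaki–Kobe–Hiroshima–Nagoya
Okayama–Sapporo–Nagasaki–Kobe–Hiroshima–Osaka–Nagoya
Okayama–Sapporo–Nagasaki–Matsuyama–Osaka–Hiroshima–Nagoya
Okayama–Sapporo–Nagasaki–Matsuyama–Osaka–Nagoya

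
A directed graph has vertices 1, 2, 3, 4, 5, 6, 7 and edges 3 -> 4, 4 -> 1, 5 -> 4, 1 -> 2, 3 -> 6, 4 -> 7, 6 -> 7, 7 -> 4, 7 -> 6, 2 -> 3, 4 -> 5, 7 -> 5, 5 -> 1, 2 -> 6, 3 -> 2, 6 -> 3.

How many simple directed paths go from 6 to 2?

6→3→2
6→3→4→1→2
6→3→4→5→1→2
6→3→4→7→5→1→2
6→7→4→1→2
6→7→4→5→1→2
6→7→5→1→2
6→7→5→4→1→2

8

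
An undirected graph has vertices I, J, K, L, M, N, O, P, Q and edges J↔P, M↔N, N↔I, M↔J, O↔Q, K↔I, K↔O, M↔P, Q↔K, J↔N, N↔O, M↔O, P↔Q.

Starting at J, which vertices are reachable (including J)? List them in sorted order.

Start at J.
Its neighbours: M, N, P.
Then their neighbours: I, O, Q.
Then next layer: K.
Nothing further is reachable.

I, J, K, M, N, O, P, Q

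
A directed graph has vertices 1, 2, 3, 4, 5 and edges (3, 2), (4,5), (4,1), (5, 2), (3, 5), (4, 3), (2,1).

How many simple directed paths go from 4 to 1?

4→1
4→3→2→1
4→3→5→2→1
4→5→2→1

4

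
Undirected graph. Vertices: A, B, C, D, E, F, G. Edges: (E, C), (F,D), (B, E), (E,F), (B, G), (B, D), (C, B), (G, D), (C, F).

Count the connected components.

2

From A: component {A}.
From B: component {B, C, D, E, F, G}.
That's 2 components.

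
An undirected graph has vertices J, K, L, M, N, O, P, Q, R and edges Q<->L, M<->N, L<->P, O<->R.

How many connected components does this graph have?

5

From J: component {J}.
From K: component {K}.
From L: component {L, P, Q}.
From M: component {M, N}.
From O: component {O, R}.
That's 5 components.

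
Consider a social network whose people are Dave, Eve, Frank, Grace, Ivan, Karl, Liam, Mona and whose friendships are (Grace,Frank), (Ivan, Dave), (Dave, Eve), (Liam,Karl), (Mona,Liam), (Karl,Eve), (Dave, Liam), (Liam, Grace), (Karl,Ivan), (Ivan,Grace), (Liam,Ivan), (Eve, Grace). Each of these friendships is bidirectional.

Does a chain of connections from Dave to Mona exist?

Explore from Dave.
Distance 1: reach Eve, Ivan, Liam.
Distance 2: reach Grace, Karl, Mona.
Found Mona.

Yes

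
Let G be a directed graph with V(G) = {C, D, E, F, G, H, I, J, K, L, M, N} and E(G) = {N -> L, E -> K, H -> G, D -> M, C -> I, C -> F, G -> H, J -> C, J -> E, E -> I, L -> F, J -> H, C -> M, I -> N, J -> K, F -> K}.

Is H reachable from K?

K has no outgoing edges, so nothing is reachable from it.

No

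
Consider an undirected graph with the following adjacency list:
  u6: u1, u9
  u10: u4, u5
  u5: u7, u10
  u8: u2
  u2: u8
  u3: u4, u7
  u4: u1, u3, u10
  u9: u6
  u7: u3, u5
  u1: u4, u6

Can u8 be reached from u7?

Explore from u7.
Distance 1: reach u3, u5.
Distance 2: reach u4, u10.
Distance 3: reach u1.
Distance 4: reach u6.
Distance 5: reach u9.
The search is exhausted without reaching u8; it lies in a different component.

No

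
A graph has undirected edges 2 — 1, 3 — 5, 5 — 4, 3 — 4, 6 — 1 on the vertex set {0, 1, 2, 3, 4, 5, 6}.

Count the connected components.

From 0: component {0}.
From 1: component {1, 2, 6}.
From 3: component {3, 4, 5}.
That's 3 components.

3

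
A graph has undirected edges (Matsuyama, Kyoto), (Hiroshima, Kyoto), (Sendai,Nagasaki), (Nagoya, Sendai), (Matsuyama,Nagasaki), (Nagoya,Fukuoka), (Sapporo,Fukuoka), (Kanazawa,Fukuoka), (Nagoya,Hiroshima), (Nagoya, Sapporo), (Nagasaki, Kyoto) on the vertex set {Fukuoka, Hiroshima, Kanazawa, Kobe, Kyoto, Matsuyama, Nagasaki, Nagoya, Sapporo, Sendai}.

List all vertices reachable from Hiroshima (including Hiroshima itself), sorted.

Start at Hiroshima.
Its neighbours: Kyoto, Nagoya.
Then their neighbours: Fukuoka, Matsuyama, Nagasaki, Sapporo, Sendai.
Then next layer: Kanazawa.
Nothing further is reachable.

Fukuoka, Hiroshima, Kanazawa, Kyoto, Matsuyama, Nagasaki, Nagoya, Sapporo, Sendai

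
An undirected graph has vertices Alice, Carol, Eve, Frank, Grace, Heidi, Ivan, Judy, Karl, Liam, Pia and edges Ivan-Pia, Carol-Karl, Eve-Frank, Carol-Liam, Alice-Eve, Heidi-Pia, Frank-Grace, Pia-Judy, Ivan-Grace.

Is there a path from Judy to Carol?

No

Explore from Judy.
Distance 1: reach Pia.
Distance 2: reach Heidi, Ivan.
Distance 3: reach Grace.
Distance 4: reach Frank.
Distance 5: reach Eve.
Distance 6: reach Alice.
The search is exhausted without reaching Carol; it lies in a different component.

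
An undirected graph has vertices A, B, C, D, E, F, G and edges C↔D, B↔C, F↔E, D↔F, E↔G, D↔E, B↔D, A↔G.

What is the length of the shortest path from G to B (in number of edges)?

Distance 0: G.
Distance 1: A, E.
Distance 2: D, F.
Distance 3: B, C — contains B.

3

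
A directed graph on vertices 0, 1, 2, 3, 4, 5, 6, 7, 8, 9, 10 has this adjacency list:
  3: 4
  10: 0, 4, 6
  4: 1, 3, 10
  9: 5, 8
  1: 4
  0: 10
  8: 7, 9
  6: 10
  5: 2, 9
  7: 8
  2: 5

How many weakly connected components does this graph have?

2

From 0: component {0, 1, 3, 4, 6, 10}.
From 2: component {2, 5, 7, 8, 9}.
That's 2 components.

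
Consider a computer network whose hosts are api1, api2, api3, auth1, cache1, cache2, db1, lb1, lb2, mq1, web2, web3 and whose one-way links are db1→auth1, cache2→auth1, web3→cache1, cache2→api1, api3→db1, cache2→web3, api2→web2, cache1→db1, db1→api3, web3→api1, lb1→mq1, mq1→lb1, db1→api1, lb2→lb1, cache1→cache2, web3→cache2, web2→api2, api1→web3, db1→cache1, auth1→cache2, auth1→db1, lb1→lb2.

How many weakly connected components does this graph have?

From api1: component {api1, api3, auth1, cache1, cache2, db1, web3}.
From api2: component {api2, web2}.
From lb1: component {lb1, lb2, mq1}.
That's 3 components.

3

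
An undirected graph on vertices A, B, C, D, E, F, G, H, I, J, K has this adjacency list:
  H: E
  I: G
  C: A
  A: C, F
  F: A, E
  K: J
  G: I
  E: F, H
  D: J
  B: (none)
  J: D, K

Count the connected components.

4

From A: component {A, C, E, F, H}.
From B: component {B}.
From D: component {D, J, K}.
From G: component {G, I}.
That's 4 components.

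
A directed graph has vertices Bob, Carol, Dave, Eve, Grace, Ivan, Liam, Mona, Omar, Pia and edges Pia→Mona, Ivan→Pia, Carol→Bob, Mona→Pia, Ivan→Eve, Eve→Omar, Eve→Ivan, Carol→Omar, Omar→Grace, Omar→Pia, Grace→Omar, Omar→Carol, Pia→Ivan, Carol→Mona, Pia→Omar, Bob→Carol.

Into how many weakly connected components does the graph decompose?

From Bob: component {Bob, Carol, Eve, Grace, Ivan, Mona, Omar, Pia}.
From Dave: component {Dave}.
From Liam: component {Liam}.
That's 3 components.

3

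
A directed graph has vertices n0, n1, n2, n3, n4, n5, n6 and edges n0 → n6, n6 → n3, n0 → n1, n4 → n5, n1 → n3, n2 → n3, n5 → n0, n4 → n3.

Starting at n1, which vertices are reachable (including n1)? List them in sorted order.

n1, n3

Start at n1.
Its neighbours: n3.
Nothing further is reachable.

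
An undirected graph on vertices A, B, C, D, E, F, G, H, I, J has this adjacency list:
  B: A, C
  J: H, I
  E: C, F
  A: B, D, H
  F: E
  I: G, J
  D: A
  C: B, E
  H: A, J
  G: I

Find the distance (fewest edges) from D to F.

Distance 0: D.
Distance 1: A.
Distance 2: B, H.
Distance 3: C, J.
Distance 4: E, I.
Distance 5: F, G — contains F.

5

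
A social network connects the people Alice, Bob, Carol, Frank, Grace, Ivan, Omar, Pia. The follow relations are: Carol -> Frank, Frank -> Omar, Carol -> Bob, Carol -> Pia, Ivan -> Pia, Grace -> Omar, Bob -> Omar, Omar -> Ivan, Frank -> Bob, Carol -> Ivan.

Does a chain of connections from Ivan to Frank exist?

No

Explore from Ivan.
Distance 1: reach Pia.
The search from Ivan is exhausted; no directed path reaches Frank.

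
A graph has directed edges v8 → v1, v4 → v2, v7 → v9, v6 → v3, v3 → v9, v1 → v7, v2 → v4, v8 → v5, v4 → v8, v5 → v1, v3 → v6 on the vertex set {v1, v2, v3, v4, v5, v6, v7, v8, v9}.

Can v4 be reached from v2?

Yes

Explore from v2.
Distance 1: reach v4.
Found v4.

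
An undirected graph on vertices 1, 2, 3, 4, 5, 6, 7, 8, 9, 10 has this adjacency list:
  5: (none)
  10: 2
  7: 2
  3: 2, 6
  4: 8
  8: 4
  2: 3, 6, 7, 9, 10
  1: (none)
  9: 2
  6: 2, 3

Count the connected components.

4

From 1: component {1}.
From 2: component {2, 3, 6, 7, 9, 10}.
From 4: component {4, 8}.
From 5: component {5}.
That's 4 components.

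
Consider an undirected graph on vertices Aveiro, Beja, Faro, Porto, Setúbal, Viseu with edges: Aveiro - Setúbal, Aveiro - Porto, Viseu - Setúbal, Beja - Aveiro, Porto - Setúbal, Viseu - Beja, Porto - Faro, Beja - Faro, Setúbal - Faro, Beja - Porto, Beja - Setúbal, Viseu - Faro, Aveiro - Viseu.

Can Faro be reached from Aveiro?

Yes

Explore from Aveiro.
Distance 1: reach Beja, Porto, Setúbal, Viseu.
Distance 2: reach Faro.
Found Faro.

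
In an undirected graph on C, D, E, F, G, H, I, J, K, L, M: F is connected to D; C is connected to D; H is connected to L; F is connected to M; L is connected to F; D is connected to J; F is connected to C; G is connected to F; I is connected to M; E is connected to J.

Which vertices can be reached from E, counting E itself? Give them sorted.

Start at E.
Its neighbours: J.
Then their neighbours: D.
Then next layer: C, F.
Then next layer: G, L, M.
Then next layer: H, I.
Nothing further is reachable.

C, D, E, F, G, H, I, J, L, M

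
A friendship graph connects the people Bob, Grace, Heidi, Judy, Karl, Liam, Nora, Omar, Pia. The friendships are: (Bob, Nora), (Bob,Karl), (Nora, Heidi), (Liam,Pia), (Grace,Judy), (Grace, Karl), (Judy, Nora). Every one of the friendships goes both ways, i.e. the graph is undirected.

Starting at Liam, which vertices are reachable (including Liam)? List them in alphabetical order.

Start at Liam.
Its neighbours: Pia.
Nothing further is reachable.

Liam, Pia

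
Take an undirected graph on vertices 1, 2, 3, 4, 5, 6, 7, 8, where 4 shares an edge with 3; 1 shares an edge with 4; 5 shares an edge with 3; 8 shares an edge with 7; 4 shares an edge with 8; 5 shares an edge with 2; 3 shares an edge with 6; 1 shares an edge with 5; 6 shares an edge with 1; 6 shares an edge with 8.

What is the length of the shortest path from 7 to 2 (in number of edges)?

Distance 0: 7.
Distance 1: 8.
Distance 2: 4, 6.
Distance 3: 1, 3.
Distance 4: 5.
Distance 5: 2 — contains 2.

5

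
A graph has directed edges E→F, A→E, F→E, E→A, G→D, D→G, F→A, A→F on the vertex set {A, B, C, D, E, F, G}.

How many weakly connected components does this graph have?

4

From A: component {A, E, F}.
From B: component {B}.
From C: component {C}.
From D: component {D, G}.
That's 4 components.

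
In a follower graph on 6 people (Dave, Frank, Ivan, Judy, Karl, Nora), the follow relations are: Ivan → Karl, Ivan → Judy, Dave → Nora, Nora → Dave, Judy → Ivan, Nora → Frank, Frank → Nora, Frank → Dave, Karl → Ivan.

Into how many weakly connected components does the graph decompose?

From Dave: component {Dave, Frank, Nora}.
From Ivan: component {Ivan, Judy, Karl}.
That's 2 components.

2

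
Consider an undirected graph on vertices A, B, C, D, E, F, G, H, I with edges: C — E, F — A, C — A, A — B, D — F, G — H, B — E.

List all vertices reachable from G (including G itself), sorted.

Start at G.
Its neighbours: H.
Nothing further is reachable.

G, H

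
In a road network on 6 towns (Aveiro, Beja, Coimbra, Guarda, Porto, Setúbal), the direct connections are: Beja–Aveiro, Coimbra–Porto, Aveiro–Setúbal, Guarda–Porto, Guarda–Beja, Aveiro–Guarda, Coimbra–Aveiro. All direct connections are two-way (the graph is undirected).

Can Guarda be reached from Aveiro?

Yes

Explore from Aveiro.
Distance 1: reach Beja, Coimbra, Guarda, Setúbal.
Found Guarda.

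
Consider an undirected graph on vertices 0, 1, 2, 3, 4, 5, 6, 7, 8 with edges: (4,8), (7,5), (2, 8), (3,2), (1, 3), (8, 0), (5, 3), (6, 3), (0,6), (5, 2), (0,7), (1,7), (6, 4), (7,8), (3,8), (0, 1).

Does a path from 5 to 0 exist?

Yes

Explore from 5.
Distance 1: reach 2, 3, 7.
Distance 2: reach 0, 1, 6, 8.
Found 0.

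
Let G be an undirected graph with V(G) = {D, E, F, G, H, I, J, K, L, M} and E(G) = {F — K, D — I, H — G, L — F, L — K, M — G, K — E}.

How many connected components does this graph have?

From D: component {D, I}.
From E: component {E, F, K, L}.
From G: component {G, H, M}.
From J: component {J}.
That's 4 components.

4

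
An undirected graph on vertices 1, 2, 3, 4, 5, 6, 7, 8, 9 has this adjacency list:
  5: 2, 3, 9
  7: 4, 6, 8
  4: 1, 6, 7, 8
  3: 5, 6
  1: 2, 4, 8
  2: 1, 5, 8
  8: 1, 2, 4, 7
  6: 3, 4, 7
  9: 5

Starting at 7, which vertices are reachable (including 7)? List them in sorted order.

1, 2, 3, 4, 5, 6, 7, 8, 9

Start at 7.
Its neighbours: 4, 6, 8.
Then their neighbours: 1, 2, 3.
Then next layer: 5.
Then next layer: 9.
Every vertex is now reached.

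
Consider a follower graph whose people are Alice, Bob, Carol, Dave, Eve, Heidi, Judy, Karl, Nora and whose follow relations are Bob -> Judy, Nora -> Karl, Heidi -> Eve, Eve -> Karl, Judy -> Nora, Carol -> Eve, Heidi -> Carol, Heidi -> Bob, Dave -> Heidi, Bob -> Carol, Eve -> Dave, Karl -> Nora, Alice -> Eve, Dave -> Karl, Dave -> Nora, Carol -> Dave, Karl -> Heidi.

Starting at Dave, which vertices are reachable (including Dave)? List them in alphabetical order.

Bob, Carol, Dave, Eve, Heidi, Judy, Karl, Nora

Start at Dave.
Its neighbours: Heidi, Karl, Nora.
Then their neighbours: Bob, Carol, Eve.
Then next layer: Judy.
Nothing further is reachable.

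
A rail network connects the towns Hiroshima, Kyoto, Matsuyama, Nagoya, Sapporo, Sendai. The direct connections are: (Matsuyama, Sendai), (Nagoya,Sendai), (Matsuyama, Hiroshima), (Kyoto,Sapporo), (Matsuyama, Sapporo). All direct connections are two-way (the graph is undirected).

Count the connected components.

From Hiroshima: component {Hiroshima, Kyoto, Matsuyama, Nagoya, Sapporo, Sendai}.
That's 1 component.

1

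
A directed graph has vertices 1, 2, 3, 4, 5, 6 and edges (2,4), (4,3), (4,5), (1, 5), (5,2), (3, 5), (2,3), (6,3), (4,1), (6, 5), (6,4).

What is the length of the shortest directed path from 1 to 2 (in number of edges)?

Distance 0: 1.
Distance 1: 5.
Distance 2: 2 — contains 2.

2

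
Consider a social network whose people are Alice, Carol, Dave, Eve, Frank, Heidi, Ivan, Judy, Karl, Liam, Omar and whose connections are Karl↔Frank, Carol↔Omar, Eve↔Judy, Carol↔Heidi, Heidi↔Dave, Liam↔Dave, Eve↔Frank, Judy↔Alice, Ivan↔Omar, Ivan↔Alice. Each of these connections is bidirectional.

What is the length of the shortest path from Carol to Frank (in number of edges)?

Distance 0: Carol.
Distance 1: Heidi, Omar.
Distance 2: Dave, Ivan.
Distance 3: Alice, Liam.
Distance 4: Judy.
Distance 5: Eve.
Distance 6: Frank — contains Frank.

6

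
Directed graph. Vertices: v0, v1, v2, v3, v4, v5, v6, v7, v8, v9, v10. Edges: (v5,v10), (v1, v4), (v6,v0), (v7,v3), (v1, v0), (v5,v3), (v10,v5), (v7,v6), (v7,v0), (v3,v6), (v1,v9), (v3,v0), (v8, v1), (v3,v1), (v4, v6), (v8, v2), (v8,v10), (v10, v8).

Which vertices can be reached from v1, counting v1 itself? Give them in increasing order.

Start at v1.
Its neighbours: v0, v4, v9.
Then their neighbours: v6.
Nothing further is reachable.

v0, v1, v4, v6, v9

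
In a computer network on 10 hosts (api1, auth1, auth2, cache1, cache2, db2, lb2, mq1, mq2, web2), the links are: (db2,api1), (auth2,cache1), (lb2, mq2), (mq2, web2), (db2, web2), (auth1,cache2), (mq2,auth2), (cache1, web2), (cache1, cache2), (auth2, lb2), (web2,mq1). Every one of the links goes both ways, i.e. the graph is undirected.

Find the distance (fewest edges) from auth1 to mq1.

4

Distance 0: auth1.
Distance 1: cache2.
Distance 2: cache1.
Distance 3: auth2, web2.
Distance 4: db2, lb2, mq1, mq2 — contains mq1.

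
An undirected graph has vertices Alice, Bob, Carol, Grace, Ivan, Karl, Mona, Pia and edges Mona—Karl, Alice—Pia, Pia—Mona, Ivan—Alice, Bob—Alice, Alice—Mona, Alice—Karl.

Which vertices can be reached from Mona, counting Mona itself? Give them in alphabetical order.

Alice, Bob, Ivan, Karl, Mona, Pia

Start at Mona.
Its neighbours: Alice, Karl, Pia.
Then their neighbours: Bob, Ivan.
Nothing further is reachable.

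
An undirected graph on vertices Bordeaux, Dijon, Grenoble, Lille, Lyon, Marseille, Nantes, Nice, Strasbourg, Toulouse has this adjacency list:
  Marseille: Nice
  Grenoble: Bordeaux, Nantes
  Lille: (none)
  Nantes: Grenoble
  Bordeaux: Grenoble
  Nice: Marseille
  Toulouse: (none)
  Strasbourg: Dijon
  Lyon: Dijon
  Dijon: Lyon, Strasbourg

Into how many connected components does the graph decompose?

5

From Bordeaux: component {Bordeaux, Grenoble, Nantes}.
From Dijon: component {Dijon, Lyon, Strasbourg}.
From Lille: component {Lille}.
From Marseille: component {Marseille, Nice}.
From Toulouse: component {Toulouse}.
That's 5 components.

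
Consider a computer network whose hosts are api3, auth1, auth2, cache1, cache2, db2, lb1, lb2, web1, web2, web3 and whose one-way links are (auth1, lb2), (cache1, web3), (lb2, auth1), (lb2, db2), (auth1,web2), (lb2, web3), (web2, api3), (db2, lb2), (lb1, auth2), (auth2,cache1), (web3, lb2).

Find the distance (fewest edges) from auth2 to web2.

5

Distance 0: auth2.
Distance 1: cache1.
Distance 2: web3.
Distance 3: lb2.
Distance 4: auth1, db2.
Distance 5: web2 — contains web2.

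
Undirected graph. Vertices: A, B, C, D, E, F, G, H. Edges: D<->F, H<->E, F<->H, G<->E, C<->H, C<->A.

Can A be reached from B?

B has no edges, so nothing is reachable from it.

No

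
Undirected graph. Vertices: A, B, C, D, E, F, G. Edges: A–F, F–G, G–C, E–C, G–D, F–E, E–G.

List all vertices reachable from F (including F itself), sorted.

Start at F.
Its neighbours: A, E, G.
Then their neighbours: C, D.
Nothing further is reachable.

A, C, D, E, F, G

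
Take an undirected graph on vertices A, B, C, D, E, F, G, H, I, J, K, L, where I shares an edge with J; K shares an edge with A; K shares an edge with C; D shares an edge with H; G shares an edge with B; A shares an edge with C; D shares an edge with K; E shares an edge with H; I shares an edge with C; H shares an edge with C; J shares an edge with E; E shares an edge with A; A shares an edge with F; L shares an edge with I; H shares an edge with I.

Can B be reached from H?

Explore from H.
Distance 1: reach C, D, E, I.
Distance 2: reach A, J, K, L.
Distance 3: reach F.
The search is exhausted without reaching B; it lies in a different component.

No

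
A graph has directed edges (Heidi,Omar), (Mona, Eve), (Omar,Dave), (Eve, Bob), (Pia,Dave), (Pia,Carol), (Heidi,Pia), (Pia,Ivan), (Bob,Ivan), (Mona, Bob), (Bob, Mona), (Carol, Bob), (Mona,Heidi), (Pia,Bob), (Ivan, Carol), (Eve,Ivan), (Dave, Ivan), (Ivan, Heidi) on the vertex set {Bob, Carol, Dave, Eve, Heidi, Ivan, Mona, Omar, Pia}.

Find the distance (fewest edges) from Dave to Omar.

3

Distance 0: Dave.
Distance 1: Ivan.
Distance 2: Carol, Heidi.
Distance 3: Bob, Omar, Pia — contains Omar.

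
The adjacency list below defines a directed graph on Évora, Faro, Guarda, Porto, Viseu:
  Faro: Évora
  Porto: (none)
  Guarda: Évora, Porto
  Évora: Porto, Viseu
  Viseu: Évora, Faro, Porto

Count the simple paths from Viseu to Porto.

3

Viseu→Évora→Porto
Viseu→Faro→Évora→Porto
Viseu→Porto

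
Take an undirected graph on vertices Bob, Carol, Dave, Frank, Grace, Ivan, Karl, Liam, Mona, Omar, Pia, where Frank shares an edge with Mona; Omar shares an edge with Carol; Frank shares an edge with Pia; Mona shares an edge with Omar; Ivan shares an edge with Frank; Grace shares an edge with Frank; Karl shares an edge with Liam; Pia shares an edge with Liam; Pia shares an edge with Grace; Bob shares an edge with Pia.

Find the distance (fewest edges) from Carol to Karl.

6

Distance 0: Carol.
Distance 1: Omar.
Distance 2: Mona.
Distance 3: Frank.
Distance 4: Grace, Ivan, Pia.
Distance 5: Bob, Liam.
Distance 6: Karl — contains Karl.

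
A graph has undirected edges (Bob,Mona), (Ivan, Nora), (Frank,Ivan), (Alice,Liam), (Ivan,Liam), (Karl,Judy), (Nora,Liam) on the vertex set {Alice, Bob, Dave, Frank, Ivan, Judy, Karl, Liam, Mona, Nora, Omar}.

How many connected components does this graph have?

5

From Alice: component {Alice, Frank, Ivan, Liam, Nora}.
From Bob: component {Bob, Mona}.
From Dave: component {Dave}.
From Judy: component {Judy, Karl}.
From Omar: component {Omar}.
That's 5 components.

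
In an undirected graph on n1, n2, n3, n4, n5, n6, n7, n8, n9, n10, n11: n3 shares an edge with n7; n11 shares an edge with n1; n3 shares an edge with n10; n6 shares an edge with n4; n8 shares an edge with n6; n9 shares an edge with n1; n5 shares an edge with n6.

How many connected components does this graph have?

4

From n1: component {n1, n9, n11}.
From n2: component {n2}.
From n3: component {n3, n7, n10}.
From n4: component {n4, n5, n6, n8}.
That's 4 components.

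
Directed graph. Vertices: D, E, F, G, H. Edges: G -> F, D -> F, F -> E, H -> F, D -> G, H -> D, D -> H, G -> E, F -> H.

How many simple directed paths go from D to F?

3

D→F
D→G→F
D→H→F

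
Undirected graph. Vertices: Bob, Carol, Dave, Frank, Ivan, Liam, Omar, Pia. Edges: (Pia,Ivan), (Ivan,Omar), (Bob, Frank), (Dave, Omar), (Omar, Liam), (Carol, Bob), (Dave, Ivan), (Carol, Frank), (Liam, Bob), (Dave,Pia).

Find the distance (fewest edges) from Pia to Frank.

5

Distance 0: Pia.
Distance 1: Dave, Ivan.
Distance 2: Omar.
Distance 3: Liam.
Distance 4: Bob.
Distance 5: Carol, Frank — contains Frank.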